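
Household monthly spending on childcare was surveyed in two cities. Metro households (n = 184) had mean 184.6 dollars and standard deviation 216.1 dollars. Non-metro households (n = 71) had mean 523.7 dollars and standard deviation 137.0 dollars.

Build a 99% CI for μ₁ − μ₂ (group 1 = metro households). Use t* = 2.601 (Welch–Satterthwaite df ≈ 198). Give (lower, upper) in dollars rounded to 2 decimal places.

(-398.31, -279.89)

Standard errors of each mean: 216.1/√184 = 15.9311 and 137.0/√71 = 16.2589.
SE(x̄₁ − x̄₂) = √(15.9311² + 16.2589²) = 22.7629 for independent samples with unequal variances.
With t* = 2.601, the margin is 2.601 × 22.7629 = 59.2063.
x̄₁ − x̄₂ = 184.6 − 523.7 = -339.1000; the interval is -339.1000 ± 59.2063 = (-398.31, -279.89).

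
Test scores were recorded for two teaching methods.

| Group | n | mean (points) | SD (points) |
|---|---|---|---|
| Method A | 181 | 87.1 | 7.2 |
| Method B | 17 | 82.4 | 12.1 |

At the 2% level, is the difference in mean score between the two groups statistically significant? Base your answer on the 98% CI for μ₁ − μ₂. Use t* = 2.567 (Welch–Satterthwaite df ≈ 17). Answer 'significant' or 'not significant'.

Standard errors of each mean: 7.2/√181 = 0.5352 and 12.1/√17 = 2.9347.
SE(x̄₁ − x̄₂) = √(0.5352² + 2.9347²) = 2.9831 for independent samples with unequal variances.
With t* = 2.567, the margin is 2.567 × 2.9831 = 7.6576.
x̄₁ − x̄₂ = 87.1 − 82.4 = 4.7000; the interval is 4.7000 ± 7.6576 = (-2.9576, 12.3576).
The interval (-2.9576, 12.3576) contains 0, so the difference is not significant.

not significant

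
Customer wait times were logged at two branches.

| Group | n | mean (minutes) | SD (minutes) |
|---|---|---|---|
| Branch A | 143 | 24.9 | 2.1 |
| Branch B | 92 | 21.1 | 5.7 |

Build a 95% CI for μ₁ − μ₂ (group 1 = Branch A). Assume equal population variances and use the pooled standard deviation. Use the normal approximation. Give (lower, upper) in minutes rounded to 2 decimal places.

s_p = √[((n₁−1)s₁² + (n₂−1)s₂²)/(n₁+n₂−2)] = √[(142·2.1² + 91·5.7²)/233] = 3.9213.
SE = 3.9213·√(1/143 + 1/92) = 0.5241.
With z* = 1.960, margin = 1.960 × 0.5241 = 1.0272.
x̄₁ − x̄₂ = 24.9 − 21.1 = 3.8000; interval 3.8000 ± 1.0272 = (2.77, 4.83).

(2.77, 4.83)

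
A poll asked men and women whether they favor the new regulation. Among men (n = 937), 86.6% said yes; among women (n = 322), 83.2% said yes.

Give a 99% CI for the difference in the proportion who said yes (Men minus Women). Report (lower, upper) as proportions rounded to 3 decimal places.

(-0.027, 0.095)

The two standard errors are √(0.8660×0.1340/937) = 0.01113 and √(0.8320×0.1680/322) = 0.02083.
Because the samples are independent, SE_diff = √(0.01113² + 0.02083²) = 0.02362.
Using z* = 2.576 for 99%, ME = 2.576 × 0.02362 = 0.06085.
p̂₁ − p̂₂ = 0.0340; interval 0.0340 ± 0.06085 gives (-0.027, 0.095).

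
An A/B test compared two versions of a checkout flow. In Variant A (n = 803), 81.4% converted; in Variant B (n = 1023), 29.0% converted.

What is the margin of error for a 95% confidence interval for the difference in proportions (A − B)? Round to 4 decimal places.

The two standard errors are √(0.8140×0.1860/803) = 0.01373 and √(0.2900×0.7100/1023) = 0.01419.
Because the samples are independent, SE_diff = √(0.01373² + 0.01419²) = 0.01975.
Using z* = 1.960 for 95%, ME = 1.960 × 0.01975 = 0.03871.

0.0387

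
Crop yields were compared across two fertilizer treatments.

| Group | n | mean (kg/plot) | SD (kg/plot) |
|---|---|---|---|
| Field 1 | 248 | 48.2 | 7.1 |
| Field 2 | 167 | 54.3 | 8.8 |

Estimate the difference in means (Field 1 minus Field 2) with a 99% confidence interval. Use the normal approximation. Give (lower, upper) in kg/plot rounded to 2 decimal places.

(-8.20, -4.00)

Per-group SEs: s₁/√n₁ = 7.1/√248 = 0.4509, s₂/√n₂ = 8.8/√167 = 0.6810.
Unpooled SE of the difference: √(0.20331081 + 0.463761) = 0.8167.
Margin of error = z* · SE = 2.576 × 0.8167 = 2.1038.
x̄₁ − x̄₂ = 48.2 − 54.3 = -6.1000.
CI: -6.1000 ± 2.1038 = (-8.20, -4.00).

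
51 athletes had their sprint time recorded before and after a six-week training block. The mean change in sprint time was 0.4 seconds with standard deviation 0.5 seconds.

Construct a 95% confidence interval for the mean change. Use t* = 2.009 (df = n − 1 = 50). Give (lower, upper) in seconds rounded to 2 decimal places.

(0.26, 0.54)

Paired design: SE = s_d/√n = 0.5/√51 = 0.0700.
t* = 2.009; margin of error = 2.009 × 0.0700 = 0.1406.
0.4 ± 0.1406 → (0.26, 0.54).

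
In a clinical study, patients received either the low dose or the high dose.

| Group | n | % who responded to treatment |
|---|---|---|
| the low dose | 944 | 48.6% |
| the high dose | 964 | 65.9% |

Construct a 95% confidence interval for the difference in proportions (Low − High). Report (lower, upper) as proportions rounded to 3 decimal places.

Each SE is √(p̂(1−p̂)/n): √(0.4860·0.5140/944) = 0.01627 and √(0.6590·0.3410/964) = 0.01527.
SE(p̂₁ − p̂₂) = √(SE₁² + SE₂²) = √(0.0002647129 + 0.0002331729) = 0.02231, since the two samples are independent.
At 95% confidence z* = 1.960; margin = 1.960 × 0.02231 = 0.04373.
The difference is 0.4860 − 0.6590 = -0.1730, so the interval is -0.1730 ± 0.04373 = (-0.217, -0.129).

(-0.217, -0.129)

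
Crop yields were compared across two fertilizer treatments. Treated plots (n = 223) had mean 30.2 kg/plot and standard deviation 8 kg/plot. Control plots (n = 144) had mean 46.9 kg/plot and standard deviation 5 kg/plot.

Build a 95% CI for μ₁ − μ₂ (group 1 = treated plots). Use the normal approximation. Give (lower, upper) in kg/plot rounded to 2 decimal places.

(-18.03, -15.37)

Per-group SEs: s₁/√n₁ = 8/√223 = 0.5357, s₂/√n₂ = 5/√144 = 0.4167.
Unpooled SE of the difference: √(0.28697449 + 0.17363889) = 0.6787.
Margin of error = z* · SE = 1.960 × 0.6787 = 1.3303.
x̄₁ − x̄₂ = 30.2 − 46.9 = -16.7000.
CI: -16.7000 ± 1.3303 = (-18.03, -15.37).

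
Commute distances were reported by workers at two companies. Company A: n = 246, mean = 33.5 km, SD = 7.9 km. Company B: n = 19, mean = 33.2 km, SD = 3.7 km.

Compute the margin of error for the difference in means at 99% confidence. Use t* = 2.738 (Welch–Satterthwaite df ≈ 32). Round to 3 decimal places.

SE₁ = s₁/√n₁ = 7.9/√246 = 0.5037; SE₂ = 3.7/√19 = 0.8488.
Independent samples, unequal variances: SE_diff = √(SE₁² + SE₂²) = √(0.25371369 + 0.72046144) = 0.9870.
t* = 2.738, so margin of error = 2.738 × 0.9870 = 2.7024.

2.702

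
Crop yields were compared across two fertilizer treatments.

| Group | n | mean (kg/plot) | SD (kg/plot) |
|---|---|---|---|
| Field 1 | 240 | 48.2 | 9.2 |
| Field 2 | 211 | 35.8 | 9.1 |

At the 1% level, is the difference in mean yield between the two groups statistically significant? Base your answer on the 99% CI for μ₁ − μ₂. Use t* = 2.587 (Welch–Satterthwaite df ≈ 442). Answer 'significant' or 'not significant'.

Per-group SEs: s₁/√n₁ = 9.2/√240 = 0.5939, s₂/√n₂ = 9.1/√211 = 0.6265.
Unpooled SE of the difference: √(0.35271721 + 0.39250225) = 0.8633.
Margin of error = t* · SE = 2.587 × 0.8633 = 2.2334.
x̄₁ − x̄₂ = 48.2 − 35.8 = 12.4000.
CI: 12.4000 ± 2.2334 = (10.1666, 14.6334).
The interval (10.1666, 14.6334) does not contain 0, so the difference is significant.

significant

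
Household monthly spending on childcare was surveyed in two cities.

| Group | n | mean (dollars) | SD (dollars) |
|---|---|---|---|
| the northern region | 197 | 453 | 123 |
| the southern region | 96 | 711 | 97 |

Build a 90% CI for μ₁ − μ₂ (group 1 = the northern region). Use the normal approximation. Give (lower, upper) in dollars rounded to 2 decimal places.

(-279.75, -236.25)

Standard errors of each mean: 123/√197 = 8.7634 and 97/√96 = 9.9000.
SE(x̄₁ − x̄₂) = √(8.7634² + 9.9000²) = 13.2215 for independent samples with unequal variances.
With z* = 1.645, the margin is 1.645 × 13.2215 = 21.7494.
x̄₁ − x̄₂ = 453 − 711 = -258.0000; the interval is -258.0000 ± 21.7494 = (-279.75, -236.25).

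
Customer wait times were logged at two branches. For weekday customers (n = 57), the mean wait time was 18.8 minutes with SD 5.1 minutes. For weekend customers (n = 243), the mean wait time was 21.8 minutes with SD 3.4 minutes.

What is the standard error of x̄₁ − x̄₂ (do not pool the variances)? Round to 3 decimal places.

Standard errors of each mean: 5.1/√57 = 0.6755 and 3.4/√243 = 0.2181.
SE(x̄₁ − x̄₂) = √(0.6755² + 0.2181²) = 0.7098 for independent samples with unequal variances.

0.710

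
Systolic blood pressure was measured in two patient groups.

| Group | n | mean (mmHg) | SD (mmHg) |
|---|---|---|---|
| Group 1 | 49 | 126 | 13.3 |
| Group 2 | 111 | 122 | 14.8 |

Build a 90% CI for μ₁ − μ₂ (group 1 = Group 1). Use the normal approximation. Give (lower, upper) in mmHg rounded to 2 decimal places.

(0.11, 7.89)

SE₁ = s₁/√n₁ = 13.3/√49 = 1.9000; SE₂ = 14.8/√111 = 1.4048.
Independent samples, unequal variances: SE_diff = √(SE₁² + SE₂²) = √(3.61 + 1.97346304) = 2.3629.
z* = 1.645, so margin of error = 1.645 × 2.3629 = 3.8870.
Difference in means = 126 − 122 = 4.0000.
4.0000 ± 3.8870 → (0.11, 7.89).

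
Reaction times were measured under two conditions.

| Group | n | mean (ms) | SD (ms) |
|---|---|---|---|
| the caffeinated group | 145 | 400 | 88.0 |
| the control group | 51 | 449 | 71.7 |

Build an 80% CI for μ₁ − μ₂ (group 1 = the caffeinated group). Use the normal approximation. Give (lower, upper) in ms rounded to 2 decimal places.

SE₁ = s₁/√n₁ = 88.0/√145 = 7.3080; SE₂ = 71.7/√51 = 10.0400.
Independent samples, unequal variances: SE_diff = √(SE₁² + SE₂²) = √(53.406864 + 100.8016) = 12.4181.
z* = 1.282, so margin of error = 1.282 × 12.4181 = 15.9200.
Difference in means = 400 − 449 = -49.0000.
-49.0000 ± 15.9200 → (-64.92, -33.08).

(-64.92, -33.08)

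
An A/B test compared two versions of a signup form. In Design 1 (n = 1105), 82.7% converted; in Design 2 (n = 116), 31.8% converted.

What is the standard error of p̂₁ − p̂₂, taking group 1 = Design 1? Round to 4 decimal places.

0.0447

Each SE is √(p̂(1−p̂)/n): √(0.8270·0.1730/1105) = 0.01138 and √(0.3180·0.6820/116) = 0.04324.
SE(p̂₁ − p̂₂) = √(SE₁² + SE₂²) = √(0.0001295044 + 0.0018696976) = 0.04471, since the two samples are independent.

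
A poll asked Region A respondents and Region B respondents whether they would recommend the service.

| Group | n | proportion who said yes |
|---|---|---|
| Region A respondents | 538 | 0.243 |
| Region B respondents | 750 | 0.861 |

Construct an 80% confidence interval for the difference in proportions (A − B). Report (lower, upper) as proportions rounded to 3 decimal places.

Each SE is √(p̂(1−p̂)/n): √(0.2430·0.7570/538) = 0.01849 and √(0.8610·0.1390/750) = 0.01263.
SE(p̂₁ − p̂₂) = √(SE₁² + SE₂²) = √(0.0003418801 + 0.0001595169) = 0.02239, since the two samples are independent.
At 80% confidence z* = 1.282; margin = 1.282 × 0.02239 = 0.02870.
The difference is 0.2430 − 0.8610 = -0.6180, so the interval is -0.6180 ± 0.02870 = (-0.647, -0.589).

(-0.647, -0.589)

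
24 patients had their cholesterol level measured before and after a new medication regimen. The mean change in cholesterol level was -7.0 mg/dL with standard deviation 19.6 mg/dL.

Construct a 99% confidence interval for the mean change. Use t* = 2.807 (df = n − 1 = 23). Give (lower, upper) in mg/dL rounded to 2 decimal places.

(-18.23, 4.23)

This is a matched-pairs design, so SE = s_d/√n = 19.6/√24 = 4.0008.
Margin = 2.807 × 4.0008 = 11.2302; the interval is -7.0 ± 11.2302 = (-18.23, 4.23).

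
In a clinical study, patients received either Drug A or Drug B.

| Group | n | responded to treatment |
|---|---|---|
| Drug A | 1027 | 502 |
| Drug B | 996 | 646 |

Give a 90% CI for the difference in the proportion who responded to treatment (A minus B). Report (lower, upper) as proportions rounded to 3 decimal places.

(-0.196, -0.124)

Sample proportions: 502/1027 = 0.4888, 646/996 = 0.6486.
Each SE is √(p̂(1−p̂)/n): √(0.4888·0.5112/1027) = 0.01560 and √(0.6486·0.3514/996) = 0.01513.
SE(p̂₁ − p̂₂) = √(SE₁² + SE₂²) = √(0.00024336 + 0.0002289169) = 0.02173, since the two samples are independent.
At 90% confidence z* = 1.645; margin = 1.645 × 0.02173 = 0.03575.
The difference is 0.4888 − 0.6486 = -0.1598, so the interval is -0.1598 ± 0.03575 = (-0.196, -0.124).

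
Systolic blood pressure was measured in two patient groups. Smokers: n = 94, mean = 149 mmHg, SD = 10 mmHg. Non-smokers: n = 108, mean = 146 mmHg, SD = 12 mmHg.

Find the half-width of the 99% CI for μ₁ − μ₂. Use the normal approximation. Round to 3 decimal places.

3.988

Standard errors of each mean: 10/√94 = 1.0314 and 12/√108 = 1.1547.
SE(x̄₁ − x̄₂) = √(1.0314² + 1.1547²) = 1.5483 for independent samples with unequal variances.
With z* = 2.576, the margin is 2.576 × 1.5483 = 3.9884.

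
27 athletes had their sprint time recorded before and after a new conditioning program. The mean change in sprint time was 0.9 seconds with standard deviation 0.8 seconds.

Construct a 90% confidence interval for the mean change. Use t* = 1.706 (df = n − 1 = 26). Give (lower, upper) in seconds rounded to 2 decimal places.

(0.64, 1.16)

This is a matched-pairs design, so SE = s_d/√n = 0.8/√27 = 0.1540.
Margin = 1.706 × 0.1540 = 0.2627; the interval is 0.9 ± 0.2627 = (0.64, 1.16).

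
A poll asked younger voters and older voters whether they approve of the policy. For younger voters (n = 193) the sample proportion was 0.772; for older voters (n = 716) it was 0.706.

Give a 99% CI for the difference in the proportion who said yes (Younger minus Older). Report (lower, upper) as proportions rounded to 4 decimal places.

Each SE is √(p̂(1−p̂)/n): √(0.7720·0.2280/193) = 0.03020 and √(0.7060·0.2940/716) = 0.01703.
SE(p̂₁ − p̂₂) = √(SE₁² + SE₂²) = √(0.00091204 + 0.0002900209) = 0.03467, since the two samples are independent.
At 99% confidence z* = 2.576; margin = 2.576 × 0.03467 = 0.08931.
The difference is 0.7720 − 0.7060 = 0.0660, so the interval is 0.0660 ± 0.08931 = (-0.0233, 0.1553).

(-0.0233, 0.1553)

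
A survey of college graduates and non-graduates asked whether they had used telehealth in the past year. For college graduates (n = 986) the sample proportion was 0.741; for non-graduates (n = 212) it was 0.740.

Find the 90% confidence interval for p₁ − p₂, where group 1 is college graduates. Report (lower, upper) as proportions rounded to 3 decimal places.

(-0.054, 0.056)

SE₁ = √(p̂₁(1−p̂₁)/n₁) = √(0.7410·0.2590/986) = 0.01395; SE₂ = √(0.7400·0.2600/212) = 0.03013.
Independent samples: SE of the difference = √(SE₁² + SE₂²) = √(0.0001946025 + 0.0009078169) = 0.03320.
z* for 90% confidence is 1.645, so the margin of error is 1.645 × 0.03320 = 0.05461.
Point estimate p̂₁ − p̂₂ = 0.7410 − 0.7400 = 0.0010.
0.0010 ± 0.05461 → (-0.054, 0.056).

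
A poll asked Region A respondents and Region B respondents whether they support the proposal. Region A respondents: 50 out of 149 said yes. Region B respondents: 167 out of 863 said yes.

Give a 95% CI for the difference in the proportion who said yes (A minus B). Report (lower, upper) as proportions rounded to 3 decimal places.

(0.062, 0.222)

Sample proportions: 50/149 = 0.3356, 167/863 = 0.1935.
Each SE is √(p̂(1−p̂)/n): √(0.3356·0.6644/149) = 0.03868 and √(0.1935·0.8065/863) = 0.01345.
SE(p̂₁ − p̂₂) = √(SE₁² + SE₂²) = √(0.0014961424 + 0.0001809025) = 0.04095, since the two samples are independent.
At 95% confidence z* = 1.960; margin = 1.960 × 0.04095 = 0.08026.
The difference is 0.3356 − 0.1935 = 0.1421, so the interval is 0.1421 ± 0.08026 = (0.062, 0.222).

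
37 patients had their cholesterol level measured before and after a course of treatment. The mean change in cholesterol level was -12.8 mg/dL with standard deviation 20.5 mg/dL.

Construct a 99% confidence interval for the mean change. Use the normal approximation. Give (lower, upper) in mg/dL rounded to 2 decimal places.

(-21.48, -4.12)

This is a matched-pairs design, so SE = s_d/√n = 20.5/√37 = 3.3702.
Margin = 2.576 × 3.3702 = 8.6816; the interval is -12.8 ± 8.6816 = (-21.48, -4.12).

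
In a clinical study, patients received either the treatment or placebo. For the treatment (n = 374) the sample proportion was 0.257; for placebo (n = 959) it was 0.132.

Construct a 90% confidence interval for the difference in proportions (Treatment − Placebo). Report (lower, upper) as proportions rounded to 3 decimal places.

Each SE is √(p̂(1−p̂)/n): √(0.2570·0.7430/374) = 0.02260 and √(0.1320·0.8680/959) = 0.01093.
SE(p̂₁ − p̂₂) = √(SE₁² + SE₂²) = √(0.00051076 + 0.0001194649) = 0.02510, since the two samples are independent.
At 90% confidence z* = 1.645; margin = 1.645 × 0.02510 = 0.04129.
The difference is 0.2570 − 0.1320 = 0.1250, so the interval is 0.1250 ± 0.04129 = (0.084, 0.166).

(0.084, 0.166)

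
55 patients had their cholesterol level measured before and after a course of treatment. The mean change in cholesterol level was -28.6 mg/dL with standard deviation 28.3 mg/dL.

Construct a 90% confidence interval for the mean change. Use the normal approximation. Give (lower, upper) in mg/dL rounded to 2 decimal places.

(-34.88, -22.32)

This is a matched-pairs design, so SE = s_d/√n = 28.3/√55 = 3.8160.
Margin = 1.645 × 3.8160 = 6.2773; the interval is -28.6 ± 6.2773 = (-34.88, -22.32).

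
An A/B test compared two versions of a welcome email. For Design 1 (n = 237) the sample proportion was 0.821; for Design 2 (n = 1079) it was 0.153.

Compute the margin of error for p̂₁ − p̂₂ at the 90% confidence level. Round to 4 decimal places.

0.0448

The two standard errors are √(0.8210×0.1790/237) = 0.02490 and √(0.1530×0.8470/1079) = 0.01096.
Because the samples are independent, SE_diff = √(0.02490² + 0.01096²) = 0.02721.
Using z* = 1.645 for 90%, ME = 1.645 × 0.02721 = 0.04476.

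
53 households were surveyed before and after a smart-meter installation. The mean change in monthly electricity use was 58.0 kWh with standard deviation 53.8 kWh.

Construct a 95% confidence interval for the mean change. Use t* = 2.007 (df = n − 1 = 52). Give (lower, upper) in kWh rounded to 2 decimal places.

This is a matched-pairs design, so SE = s_d/√n = 53.8/√53 = 7.3900.
Margin = 2.007 × 7.3900 = 14.8317; the interval is 58.0 ± 14.8317 = (43.17, 72.83).

(43.17, 72.83)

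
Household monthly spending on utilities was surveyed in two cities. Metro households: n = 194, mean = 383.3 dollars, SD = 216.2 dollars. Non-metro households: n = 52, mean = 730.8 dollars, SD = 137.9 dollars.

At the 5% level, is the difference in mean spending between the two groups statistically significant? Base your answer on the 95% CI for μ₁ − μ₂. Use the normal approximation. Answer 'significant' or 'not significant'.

SE₁ = s₁/√n₁ = 216.2/√194 = 15.5223; SE₂ = 137.9/√52 = 19.1233.
Independent samples, unequal variances: SE_diff = √(SE₁² + SE₂²) = √(240.94179729 + 365.70060289) = 24.6301.
z* = 1.960, so margin of error = 1.960 × 24.6301 = 48.2750.
Difference in means = 383.3 − 730.8 = -347.5000.
-347.5000 ± 48.2750 → (-395.7750, -299.2250).
The interval (-395.7750, -299.2250) does not contain 0, so the difference is significant.

significant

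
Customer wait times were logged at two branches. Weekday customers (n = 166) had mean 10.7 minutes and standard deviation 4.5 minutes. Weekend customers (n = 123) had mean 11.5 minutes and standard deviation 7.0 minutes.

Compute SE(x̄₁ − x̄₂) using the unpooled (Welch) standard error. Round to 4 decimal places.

0.7214

SE₁ = s₁/√n₁ = 4.5/√166 = 0.3493; SE₂ = 7.0/√123 = 0.6312.
Independent samples, unequal variances: SE_diff = √(SE₁² + SE₂²) = √(0.12201049 + 0.39841344) = 0.7214.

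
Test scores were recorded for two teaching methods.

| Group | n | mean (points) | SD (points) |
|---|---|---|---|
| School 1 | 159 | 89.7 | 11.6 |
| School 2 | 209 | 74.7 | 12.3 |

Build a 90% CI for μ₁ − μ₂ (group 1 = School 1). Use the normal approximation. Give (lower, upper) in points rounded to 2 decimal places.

(12.94, 17.06)

SE₁ = s₁/√n₁ = 11.6/√159 = 0.9199; SE₂ = 12.3/√209 = 0.8508.
Independent samples, unequal variances: SE_diff = √(SE₁² + SE₂²) = √(0.84621601 + 0.72386064) = 1.2530.
z* = 1.645, so margin of error = 1.645 × 1.2530 = 2.0612.
Difference in means = 89.7 − 74.7 = 15.0000.
15.0000 ± 2.0612 → (12.94, 17.06).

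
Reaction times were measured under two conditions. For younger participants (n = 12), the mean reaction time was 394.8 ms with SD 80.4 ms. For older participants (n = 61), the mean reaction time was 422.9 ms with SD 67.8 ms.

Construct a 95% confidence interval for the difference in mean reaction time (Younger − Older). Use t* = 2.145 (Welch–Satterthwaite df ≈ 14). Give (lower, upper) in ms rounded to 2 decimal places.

Per-group SEs: s₁/√n₁ = 80.4/√12 = 23.2095, s₂/√n₂ = 67.8/√61 = 8.6809.
Unpooled SE of the difference: √(538.68089025 + 75.35802481) = 24.7798.
Margin of error = t* · SE = 2.145 × 24.7798 = 53.1527.
x̄₁ − x̄₂ = 394.8 − 422.9 = -28.1000.
CI: -28.1000 ± 53.1527 = (-81.25, 25.05).

(-81.25, 25.05)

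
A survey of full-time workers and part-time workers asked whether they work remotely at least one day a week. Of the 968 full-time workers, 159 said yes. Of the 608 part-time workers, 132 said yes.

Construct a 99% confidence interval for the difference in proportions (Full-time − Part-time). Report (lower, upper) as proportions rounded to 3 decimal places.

First, p̂₁ = 159/968 = 0.1643; p̂₂ = 132/608 = 0.2171.
The two standard errors are √(0.1643×0.8357/968) = 0.01191 and √(0.2171×0.7829/608) = 0.01672.
Because the samples are independent, SE_diff = √(0.01191² + 0.01672²) = 0.02053.
Using z* = 2.576 for 99%, ME = 2.576 × 0.02053 = 0.05289.
p̂₁ − p̂₂ = -0.0528; interval -0.0528 ± 0.05289 gives (-0.106, 0.000).

(-0.106, 0.000)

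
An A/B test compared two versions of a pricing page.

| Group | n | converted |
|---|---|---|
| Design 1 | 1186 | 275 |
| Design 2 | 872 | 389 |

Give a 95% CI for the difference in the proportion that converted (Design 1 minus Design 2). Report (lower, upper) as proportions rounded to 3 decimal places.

First, p̂₁ = 275/1186 = 0.2319; p̂₂ = 389/872 = 0.4461.
The two standard errors are √(0.2319×0.7681/1186) = 0.01226 and √(0.4461×0.5539/872) = 0.01683.
Because the samples are independent, SE_diff = √(0.01226² + 0.01683²) = 0.02082.
Using z* = 1.960 for 95%, ME = 1.960 × 0.02082 = 0.04081.
p̂₁ − p̂₂ = -0.2142; interval -0.2142 ± 0.04081 gives (-0.255, -0.173).

(-0.255, -0.173)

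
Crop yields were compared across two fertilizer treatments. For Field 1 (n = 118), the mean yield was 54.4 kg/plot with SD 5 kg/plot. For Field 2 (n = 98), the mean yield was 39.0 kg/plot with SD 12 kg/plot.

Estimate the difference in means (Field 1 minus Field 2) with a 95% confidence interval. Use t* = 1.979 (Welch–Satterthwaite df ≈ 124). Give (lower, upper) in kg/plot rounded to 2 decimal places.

Standard errors of each mean: 5/√118 = 0.4603 and 12/√98 = 1.2122.
SE(x̄₁ − x̄₂) = √(0.4603² + 1.2122²) = 1.2967 for independent samples with unequal variances.
With t* = 1.979, the margin is 1.979 × 1.2967 = 2.5662.
x̄₁ − x̄₂ = 54.4 − 39.0 = 15.4000; the interval is 15.4000 ± 2.5662 = (12.83, 17.97).

(12.83, 17.97)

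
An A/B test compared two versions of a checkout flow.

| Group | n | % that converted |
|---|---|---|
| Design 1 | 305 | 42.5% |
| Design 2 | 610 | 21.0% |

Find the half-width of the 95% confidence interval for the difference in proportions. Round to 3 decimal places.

0.064

The two standard errors are √(0.4250×0.5750/305) = 0.02831 and √(0.2100×0.7900/610) = 0.01649.
Because the samples are independent, SE_diff = √(0.02831² + 0.01649²) = 0.03276.
Using z* = 1.960 for 95%, ME = 1.960 × 0.03276 = 0.06421.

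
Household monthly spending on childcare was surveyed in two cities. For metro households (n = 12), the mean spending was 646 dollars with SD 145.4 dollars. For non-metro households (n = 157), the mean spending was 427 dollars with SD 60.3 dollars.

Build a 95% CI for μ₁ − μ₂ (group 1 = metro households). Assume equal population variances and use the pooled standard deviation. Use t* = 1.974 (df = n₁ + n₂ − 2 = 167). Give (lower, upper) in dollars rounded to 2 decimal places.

(178.09, 259.91)

s_p = √[((n₁−1)s₁² + (n₂−1)s₂²)/(n₁+n₂−2)] = √[(11·145.4² + 156·60.3²)/167] = 69.2035.
SE = 69.2035·√(1/12 + 1/157) = 20.7267.
With t* = 1.974, margin = 1.974 × 20.7267 = 40.9145.
x̄₁ − x̄₂ = 646 − 427 = 219.0000; interval 219.0000 ± 40.9145 = (178.09, 259.91).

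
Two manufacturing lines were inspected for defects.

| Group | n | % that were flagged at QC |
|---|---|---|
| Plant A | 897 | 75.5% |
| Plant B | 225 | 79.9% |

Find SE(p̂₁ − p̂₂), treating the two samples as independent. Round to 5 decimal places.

0.03033

Each SE is √(p̂(1−p̂)/n): √(0.7550·0.2450/897) = 0.01436 and √(0.7990·0.2010/225) = 0.02672.
SE(p̂₁ − p̂₂) = √(SE₁² + SE₂²) = √(0.0002062096 + 0.0007139584) = 0.03033, since the two samples are independent.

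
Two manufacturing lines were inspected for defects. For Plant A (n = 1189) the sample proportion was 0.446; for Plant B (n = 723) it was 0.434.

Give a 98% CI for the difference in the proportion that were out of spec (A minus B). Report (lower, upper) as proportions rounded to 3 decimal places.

The two standard errors are √(0.4460×0.5540/1189) = 0.01442 and √(0.4340×0.5660/723) = 0.01843.
Because the samples are independent, SE_diff = √(0.01442² + 0.01843²) = 0.02340.
Using z* = 2.326 for 98%, ME = 2.326 × 0.02340 = 0.05443.
p̂₁ − p̂₂ = 0.0120; interval 0.0120 ± 0.05443 gives (-0.042, 0.066).

(-0.042, 0.066)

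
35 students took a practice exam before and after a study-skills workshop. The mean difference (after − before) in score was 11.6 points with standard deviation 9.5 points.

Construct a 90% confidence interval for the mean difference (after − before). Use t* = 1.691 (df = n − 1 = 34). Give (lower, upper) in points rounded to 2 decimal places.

(8.88, 14.32)

This is a matched-pairs design, so SE = s_d/√n = 9.5/√35 = 1.6058.
Margin = 1.691 × 1.6058 = 2.7154; the interval is 11.6 ± 2.7154 = (8.88, 14.32).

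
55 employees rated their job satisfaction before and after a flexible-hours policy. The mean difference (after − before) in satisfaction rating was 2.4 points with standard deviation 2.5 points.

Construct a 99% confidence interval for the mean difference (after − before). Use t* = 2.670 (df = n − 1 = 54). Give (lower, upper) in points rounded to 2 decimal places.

(1.50, 3.30)

Paired design: SE = s_d/√n = 2.5/√55 = 0.3371.
t* = 2.670; margin of error = 2.670 × 0.3371 = 0.9001.
2.4 ± 0.9001 → (1.50, 3.30).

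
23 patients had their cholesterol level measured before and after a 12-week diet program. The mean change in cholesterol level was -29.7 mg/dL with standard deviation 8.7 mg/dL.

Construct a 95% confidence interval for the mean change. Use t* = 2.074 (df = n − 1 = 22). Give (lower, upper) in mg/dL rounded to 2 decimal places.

(-33.46, -25.94)

Paired design: SE = s_d/√n = 8.7/√23 = 1.8141.
t* = 2.074; margin of error = 2.074 × 1.8141 = 3.7624.
-29.7 ± 3.7624 → (-33.46, -25.94).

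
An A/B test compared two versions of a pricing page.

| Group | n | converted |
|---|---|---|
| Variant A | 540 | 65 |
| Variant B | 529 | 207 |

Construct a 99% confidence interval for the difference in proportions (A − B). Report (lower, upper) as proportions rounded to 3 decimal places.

(-0.336, -0.205)

Sample proportions: 65/540 = 0.1204, 207/529 = 0.3913.
Each SE is √(p̂(1−p̂)/n): √(0.1204·0.8796/540) = 0.01400 and √(0.3913·0.6087/529) = 0.02122.
SE(p̂₁ − p̂₂) = √(SE₁² + SE₂²) = √(0.000196 + 0.0004502884) = 0.02542, since the two samples are independent.
At 99% confidence z* = 2.576; margin = 2.576 × 0.02542 = 0.06548.
The difference is 0.1204 − 0.3913 = -0.2709, so the interval is -0.2709 ± 0.06548 = (-0.336, -0.205).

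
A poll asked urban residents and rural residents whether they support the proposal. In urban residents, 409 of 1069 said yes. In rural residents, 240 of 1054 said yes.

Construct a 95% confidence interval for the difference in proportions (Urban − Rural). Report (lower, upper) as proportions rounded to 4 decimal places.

(0.1163, 0.1935)

Sample proportions: 409/1069 = 0.3826, 240/1054 = 0.2277.
Each SE is √(p̂(1−p̂)/n): √(0.3826·0.6174/1069) = 0.01487 and √(0.2277·0.7723/1054) = 0.01292.
SE(p̂₁ − p̂₂) = √(SE₁² + SE₂²) = √(0.0002211169 + 0.0001669264) = 0.01970, since the two samples are independent.
At 95% confidence z* = 1.960; margin = 1.960 × 0.01970 = 0.03861.
The difference is 0.3826 − 0.2277 = 0.1549, so the interval is 0.1549 ± 0.03861 = (0.1163, 0.1935).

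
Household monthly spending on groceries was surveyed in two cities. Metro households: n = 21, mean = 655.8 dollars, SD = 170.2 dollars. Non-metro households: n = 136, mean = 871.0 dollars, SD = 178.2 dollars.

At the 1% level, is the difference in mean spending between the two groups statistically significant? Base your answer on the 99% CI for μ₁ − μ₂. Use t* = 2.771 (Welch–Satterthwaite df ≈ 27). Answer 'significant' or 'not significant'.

Per-group SEs: s₁/√n₁ = 170.2/√21 = 37.1407, s₂/√n₂ = 178.2/√136 = 15.2805.
Unpooled SE of the difference: √(1379.43159649 + 233.49368025) = 40.1612.
Margin of error = t* · SE = 2.771 × 40.1612 = 111.2867.
x̄₁ − x̄₂ = 655.8 − 871.0 = -215.2000.
CI: -215.2000 ± 111.2867 = (-326.4867, -103.9133).
The interval (-326.4867, -103.9133) does not contain 0, so the difference is significant.

significant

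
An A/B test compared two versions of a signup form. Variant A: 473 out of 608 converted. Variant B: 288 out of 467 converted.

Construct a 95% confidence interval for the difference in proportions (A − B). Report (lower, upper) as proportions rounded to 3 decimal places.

(0.106, 0.216)

First, p̂₁ = 473/608 = 0.7780; p̂₂ = 288/467 = 0.6167.
The two standard errors are √(0.7780×0.2220/608) = 0.01685 and √(0.6167×0.3833/467) = 0.02250.
Because the samples are independent, SE_diff = √(0.01685² + 0.02250²) = 0.02811.
Using z* = 1.960 for 95%, ME = 1.960 × 0.02811 = 0.05510.
p̂₁ − p̂₂ = 0.1613; interval 0.1613 ± 0.05510 gives (0.106, 0.216).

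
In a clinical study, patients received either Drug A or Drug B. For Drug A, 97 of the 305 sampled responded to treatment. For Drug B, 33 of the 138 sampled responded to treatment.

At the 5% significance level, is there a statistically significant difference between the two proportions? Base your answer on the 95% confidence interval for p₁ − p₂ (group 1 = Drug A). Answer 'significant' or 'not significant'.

not significant

Sample proportions: 97/305 = 0.3180, 33/138 = 0.2391.
Each SE is √(p̂(1−p̂)/n): √(0.3180·0.6820/305) = 0.02667 and √(0.2391·0.7609/138) = 0.03631.
SE(p̂₁ − p̂₂) = √(SE₁² + SE₂²) = √(0.0007112889 + 0.0013184161) = 0.04505, since the two samples are independent.
At 95% confidence z* = 1.960; margin = 1.960 × 0.04505 = 0.08830.
The difference is 0.3180 − 0.2391 = 0.0789, so the interval is 0.0789 ± 0.08830 = (-0.00940, 0.16720).
The interval (-0.00940, 0.16720) contains 0, so the difference is not significant.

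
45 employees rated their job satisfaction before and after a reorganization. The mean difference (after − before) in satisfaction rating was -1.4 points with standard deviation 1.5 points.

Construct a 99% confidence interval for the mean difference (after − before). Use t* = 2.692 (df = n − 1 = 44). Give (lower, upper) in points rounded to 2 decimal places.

(-2.00, -0.80)

Paired design: SE = s_d/√n = 1.5/√45 = 0.2236.
t* = 2.692; margin of error = 2.692 × 0.2236 = 0.6019.
-1.4 ± 0.6019 → (-2.00, -0.80).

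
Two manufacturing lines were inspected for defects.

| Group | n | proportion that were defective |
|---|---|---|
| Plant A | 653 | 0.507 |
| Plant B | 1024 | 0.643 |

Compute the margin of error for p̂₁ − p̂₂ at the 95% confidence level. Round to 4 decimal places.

SE₁ = √(p̂₁(1−p̂₁)/n₁) = √(0.5070·0.4930/653) = 0.01956; SE₂ = √(0.6430·0.3570/1024) = 0.01497.
Independent samples: SE of the difference = √(SE₁² + SE₂²) = √(0.0003825936 + 0.0002241009) = 0.02463.
z* for 95% confidence is 1.960, so the margin of error is 1.960 × 0.02463 = 0.04827.

0.0483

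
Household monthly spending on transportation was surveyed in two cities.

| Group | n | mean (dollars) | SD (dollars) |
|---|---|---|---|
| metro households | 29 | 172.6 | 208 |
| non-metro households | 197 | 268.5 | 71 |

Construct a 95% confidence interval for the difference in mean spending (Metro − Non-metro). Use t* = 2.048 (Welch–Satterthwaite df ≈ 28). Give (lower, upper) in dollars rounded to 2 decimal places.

SE₁ = s₁/√n₁ = 208/√29 = 38.6246; SE₂ = 71/√197 = 5.0585.
Independent samples, unequal variances: SE_diff = √(SE₁² + SE₂²) = √(1491.85972516 + 25.58842225) = 38.9544.
t* = 2.048, so margin of error = 2.048 × 38.9544 = 79.7786.
Difference in means = 172.6 − 268.5 = -95.9000.
-95.9000 ± 79.7786 → (-175.68, -16.12).

(-175.68, -16.12)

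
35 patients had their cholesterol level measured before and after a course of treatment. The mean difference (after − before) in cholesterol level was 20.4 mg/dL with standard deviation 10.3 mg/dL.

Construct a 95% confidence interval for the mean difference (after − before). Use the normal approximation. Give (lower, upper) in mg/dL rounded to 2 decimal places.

This is a matched-pairs design, so SE = s_d/√n = 10.3/√35 = 1.7410.
Margin = 1.960 × 1.7410 = 3.4124; the interval is 20.4 ± 3.4124 = (16.99, 23.81).

(16.99, 23.81)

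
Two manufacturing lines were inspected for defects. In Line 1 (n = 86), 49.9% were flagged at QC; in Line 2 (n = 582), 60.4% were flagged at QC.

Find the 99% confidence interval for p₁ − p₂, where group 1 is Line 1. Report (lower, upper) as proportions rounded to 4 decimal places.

Each SE is √(p̂(1−p̂)/n): √(0.4990·0.5010/86) = 0.05392 and √(0.6040·0.3960/582) = 0.02027.
SE(p̂₁ − p̂₂) = √(SE₁² + SE₂²) = √(0.0029073664 + 0.0004108729) = 0.05760, since the two samples are independent.
At 99% confidence z* = 2.576; margin = 2.576 × 0.05760 = 0.14838.
The difference is 0.4990 − 0.6040 = -0.1050, so the interval is -0.1050 ± 0.14838 = (-0.2534, 0.0434).

(-0.2534, 0.0434)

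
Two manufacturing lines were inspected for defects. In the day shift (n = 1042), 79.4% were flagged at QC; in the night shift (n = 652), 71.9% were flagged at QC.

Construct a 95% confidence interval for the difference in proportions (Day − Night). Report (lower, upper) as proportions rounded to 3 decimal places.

SE₁ = √(p̂₁(1−p̂₁)/n₁) = √(0.7940·0.2060/1042) = 0.01253; SE₂ = √(0.7190·0.2810/652) = 0.01760.
Independent samples: SE of the difference = √(SE₁² + SE₂²) = √(0.0001570009 + 0.00030976) = 0.02160.
z* for 95% confidence is 1.960, so the margin of error is 1.960 × 0.02160 = 0.04234.
Point estimate p̂₁ − p̂₂ = 0.7940 − 0.7190 = 0.0750.
0.0750 ± 0.04234 → (0.033, 0.117).

(0.033, 0.117)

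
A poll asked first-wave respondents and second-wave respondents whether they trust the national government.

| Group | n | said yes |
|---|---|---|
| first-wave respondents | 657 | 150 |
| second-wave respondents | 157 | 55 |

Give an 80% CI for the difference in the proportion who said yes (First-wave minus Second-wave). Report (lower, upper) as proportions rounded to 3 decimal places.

(-0.175, -0.069)

First, p̂₁ = 150/657 = 0.2283; p̂₂ = 55/157 = 0.3503.
The two standard errors are √(0.2283×0.7717/657) = 0.01638 and √(0.3503×0.6497/157) = 0.03807.
Because the samples are independent, SE_diff = √(0.01638² + 0.03807²) = 0.04144.
Using z* = 1.282 for 80%, ME = 1.282 × 0.04144 = 0.05313.
p̂₁ − p̂₂ = -0.1220; interval -0.1220 ± 0.05313 gives (-0.175, -0.069).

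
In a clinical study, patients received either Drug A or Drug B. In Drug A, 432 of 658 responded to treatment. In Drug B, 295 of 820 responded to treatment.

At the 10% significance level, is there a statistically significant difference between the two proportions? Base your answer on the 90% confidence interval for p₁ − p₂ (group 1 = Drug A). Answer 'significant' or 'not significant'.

First, p̂₁ = 432/658 = 0.6565; p̂₂ = 295/820 = 0.3598.
The two standard errors are √(0.6565×0.3435/658) = 0.01851 and √(0.3598×0.6402/820) = 0.01676.
Because the samples are independent, SE_diff = √(0.01851² + 0.01676²) = 0.02497.
Using z* = 1.645 for 90%, ME = 1.645 × 0.02497 = 0.04108.
p̂₁ − p̂₂ = 0.2967; interval 0.2967 ± 0.04108 gives (0.25562, 0.33778).
The interval (0.25562, 0.33778) does not contain 0, so the difference is significant.

significant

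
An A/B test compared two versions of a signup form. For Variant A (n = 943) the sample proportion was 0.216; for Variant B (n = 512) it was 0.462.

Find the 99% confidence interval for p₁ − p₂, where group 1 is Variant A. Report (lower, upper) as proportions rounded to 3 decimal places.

(-0.312, -0.180)

Each SE is √(p̂(1−p̂)/n): √(0.2160·0.7840/943) = 0.01340 and √(0.4620·0.5380/512) = 0.02203.
SE(p̂₁ − p̂₂) = √(SE₁² + SE₂²) = √(0.00017956 + 0.0004853209) = 0.02579, since the two samples are independent.
At 99% confidence z* = 2.576; margin = 2.576 × 0.02579 = 0.06644.
The difference is 0.2160 − 0.4620 = -0.2460, so the interval is -0.2460 ± 0.06644 = (-0.312, -0.180).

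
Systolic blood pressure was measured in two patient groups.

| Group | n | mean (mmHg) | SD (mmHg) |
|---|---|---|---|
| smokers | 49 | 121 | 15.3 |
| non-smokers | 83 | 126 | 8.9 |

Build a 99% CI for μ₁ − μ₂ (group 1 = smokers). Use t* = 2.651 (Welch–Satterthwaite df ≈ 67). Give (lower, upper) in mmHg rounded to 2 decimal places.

Standard errors of each mean: 15.3/√49 = 2.1857 and 8.9/√83 = 0.9769.
SE(x̄₁ − x̄₂) = √(2.1857² + 0.9769²) = 2.3941 for independent samples with unequal variances.
With t* = 2.651, the margin is 2.651 × 2.3941 = 6.3468.
x̄₁ − x̄₂ = 121 − 126 = -5.0000; the interval is -5.0000 ± 6.3468 = (-11.35, 1.35).

(-11.35, 1.35)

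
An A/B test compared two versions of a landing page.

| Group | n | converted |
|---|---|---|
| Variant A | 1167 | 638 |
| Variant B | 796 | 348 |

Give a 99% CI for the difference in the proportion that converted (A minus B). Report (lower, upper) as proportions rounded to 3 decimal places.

(0.051, 0.168)

Sample proportions: 638/1167 = 0.5467, 348/796 = 0.4372.
Each SE is √(p̂(1−p̂)/n): √(0.5467·0.4533/1167) = 0.01457 and √(0.4372·0.5628/796) = 0.01758.
SE(p̂₁ − p̂₂) = √(SE₁² + SE₂²) = √(0.0002122849 + 0.0003090564) = 0.02283, since the two samples are independent.
At 99% confidence z* = 2.576; margin = 2.576 × 0.02283 = 0.05881.
The difference is 0.5467 − 0.4372 = 0.1095, so the interval is 0.1095 ± 0.05881 = (0.051, 0.168).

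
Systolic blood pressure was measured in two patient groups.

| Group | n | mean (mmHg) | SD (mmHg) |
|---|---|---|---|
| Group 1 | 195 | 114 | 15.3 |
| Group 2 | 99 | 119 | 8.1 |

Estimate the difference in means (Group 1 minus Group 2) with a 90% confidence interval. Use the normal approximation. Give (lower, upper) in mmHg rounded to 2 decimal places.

Standard errors of each mean: 15.3/√195 = 1.0957 and 8.1/√99 = 0.8141.
SE(x̄₁ − x̄₂) = √(1.0957² + 0.8141²) = 1.3650 for independent samples with unequal variances.
With z* = 1.645, the margin is 1.645 × 1.3650 = 2.2454.
x̄₁ − x̄₂ = 114 − 119 = -5.0000; the interval is -5.0000 ± 2.2454 = (-7.25, -2.75).

(-7.25, -2.75)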